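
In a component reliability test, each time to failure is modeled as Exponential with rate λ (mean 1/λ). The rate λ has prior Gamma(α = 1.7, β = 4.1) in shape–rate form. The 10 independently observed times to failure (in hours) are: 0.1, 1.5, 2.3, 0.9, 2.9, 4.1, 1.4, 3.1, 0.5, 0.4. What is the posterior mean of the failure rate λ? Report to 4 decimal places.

0.5493

With a Gamma(shape α, rate β) prior on the exponential rate λ, the posterior after n observations with total T = Σxᵢ is Gamma(α+n, β+T).
Sum of observations T = 17.2 hours; n = 10.
Posterior: Gamma(1.7+10, 4.1+17.2) = Gamma(11.7, 21.3).
Posterior mean of λ = α/β = 11.7/21.3 = 0.5493.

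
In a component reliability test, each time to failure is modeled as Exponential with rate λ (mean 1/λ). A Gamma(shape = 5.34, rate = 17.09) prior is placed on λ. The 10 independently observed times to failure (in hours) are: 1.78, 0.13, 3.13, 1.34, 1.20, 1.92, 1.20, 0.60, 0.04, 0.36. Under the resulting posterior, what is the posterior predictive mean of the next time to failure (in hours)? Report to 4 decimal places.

2.0077

With a Gamma(shape α, rate β) prior on the exponential rate λ, the posterior after n observations with total T = Σxᵢ is Gamma(α+n, β+T).
Sum of observations T = 11.70 hours; n = 10.
Posterior: Gamma(5.34+10, 17.09+11.70) = Gamma(15.34, 28.79).
The predictive distribution for the next observation is Lomax; its mean is β/(α−1) = 28.79/14.34 = 2.0077.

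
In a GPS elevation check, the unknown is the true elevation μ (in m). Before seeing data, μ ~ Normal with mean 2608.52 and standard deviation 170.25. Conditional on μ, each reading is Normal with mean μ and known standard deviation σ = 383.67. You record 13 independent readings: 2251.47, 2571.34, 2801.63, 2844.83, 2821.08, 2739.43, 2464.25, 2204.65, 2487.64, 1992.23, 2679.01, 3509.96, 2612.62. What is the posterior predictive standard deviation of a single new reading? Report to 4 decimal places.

394.1384

For Normal data with known variance σ², a Normal(μ₀, σ₀²) prior on μ is conjugate. Posterior precision = 1/σ₀² + n/σ²; posterior mean is the precision-weighted average of μ₀ and x̄.
σ₀² = 170.25² = 28985.0625, σ² = 383.67² = 147202.6689; σ² + n·σ₀² = 147202.6689 + 13·28985.0625 = 524008.4814.
Posterior precision = 1/σ₀² + n/σ² = 1/28985.0625 + 13/147202.6689 = (σ² + n·σ₀²)/(σ₀²σ²) = 524008.4814/(28985.0625·147202.6689); posterior variance σₙ² = σ₀²σ²/(σ² + n·σ₀²) = 28985.0625·147202.6689/524008.4814 = 8142.384541.
Predictive variance for one new observation = σₙ² + σ² = 28985.0625·147202.6689/524008.4814 + 147202.6689 = σ²·(σ₀² + 524008.4814)/524008.4814 = 147202.6689·552993.5439/524008.4814 = 155345.053441; SD = √(147202.6689·552993.5439/524008.4814) = 394.1384.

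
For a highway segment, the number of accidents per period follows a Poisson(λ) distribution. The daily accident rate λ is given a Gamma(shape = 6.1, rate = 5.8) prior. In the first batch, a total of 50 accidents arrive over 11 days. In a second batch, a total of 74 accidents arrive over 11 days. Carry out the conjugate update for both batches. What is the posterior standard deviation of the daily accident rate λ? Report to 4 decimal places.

With a Gamma(shape α, rate β) prior, the Poisson likelihood is conjugate: the posterior is Gamma(α + ΣXᵢ, β + n).
After batch 1: Gamma(α+S, β+n) = Gamma(6.1+50, 5.8+11) = Gamma(56.1, 16.8).
After batch 2: Gamma(α+S, β+n) = Gamma(56.1+74, 16.8+11) = Gamma(130.1, 27.8).
SD = √α/β = √130.1/27.8 = 0.4103.

0.4103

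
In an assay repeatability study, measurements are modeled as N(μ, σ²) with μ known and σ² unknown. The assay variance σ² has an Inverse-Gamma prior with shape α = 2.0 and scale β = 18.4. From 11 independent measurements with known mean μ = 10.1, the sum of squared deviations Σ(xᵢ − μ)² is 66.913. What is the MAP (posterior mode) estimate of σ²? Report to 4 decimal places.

With known mean μ and an Inverse-Gamma(α, β) prior on σ², the Normal likelihood is conjugate: posterior is Inv-Gamma(α + n/2, β + Σ(xᵢ−μ)²/2).
Posterior: Inv-Gamma(2.0 + 11/2, 18.4 + 66.913/2) = Inv-Gamma(7.50, 51.8565).
Mode = β/(α+1) = 51.8565/8.50 = 6.1008.

6.1008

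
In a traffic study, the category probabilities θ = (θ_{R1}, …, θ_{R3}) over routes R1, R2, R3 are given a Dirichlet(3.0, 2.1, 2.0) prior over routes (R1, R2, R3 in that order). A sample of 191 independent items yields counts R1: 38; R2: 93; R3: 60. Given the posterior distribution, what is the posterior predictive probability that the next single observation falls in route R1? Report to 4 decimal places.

The Dirichlet prior is conjugate to the Multinomial likelihood: each posterior αⱼ = prior αⱼ + observed count nⱼ.
Posterior concentration: (41.0, 95.1, 62.0), total = 198.1.
P(next = R1 | data) = α_{R1}/Σα = 0.2070.

0.2070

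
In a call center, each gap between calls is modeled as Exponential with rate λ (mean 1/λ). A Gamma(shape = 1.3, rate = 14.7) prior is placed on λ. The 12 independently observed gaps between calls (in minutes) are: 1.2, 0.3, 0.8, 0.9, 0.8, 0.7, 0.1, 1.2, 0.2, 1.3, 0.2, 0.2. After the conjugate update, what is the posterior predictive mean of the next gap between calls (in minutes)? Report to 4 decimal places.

With a Gamma(shape α, rate β) prior on the exponential rate λ, the posterior after n observations with total T = Σxᵢ is Gamma(α+n, β+T).
Sum of observations T = 7.9 minutes; n = 12.
Posterior: Gamma(1.3+12, 14.7+7.9) = Gamma(13.3, 22.6).
The predictive distribution for the next observation is Lomax; its mean is β/(α−1) = 22.6/12.3 = 1.8374.

1.8374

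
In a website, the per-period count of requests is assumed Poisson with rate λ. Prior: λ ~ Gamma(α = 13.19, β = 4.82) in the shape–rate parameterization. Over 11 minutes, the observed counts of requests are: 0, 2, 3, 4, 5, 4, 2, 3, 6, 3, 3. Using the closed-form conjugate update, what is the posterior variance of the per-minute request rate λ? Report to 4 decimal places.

With a Gamma(shape α, rate β) prior, the Poisson likelihood is conjugate: the posterior is Gamma(α + ΣXᵢ, β + n).
Sum of counts S = 35 over n = 11 minutes.
Posterior: Gamma(α+S, β+n) = Gamma(13.19+35, 4.82+11) = Gamma(48.19, 15.82).
Var = α/β² = 48.19/15.82² = 0.1926.

0.1926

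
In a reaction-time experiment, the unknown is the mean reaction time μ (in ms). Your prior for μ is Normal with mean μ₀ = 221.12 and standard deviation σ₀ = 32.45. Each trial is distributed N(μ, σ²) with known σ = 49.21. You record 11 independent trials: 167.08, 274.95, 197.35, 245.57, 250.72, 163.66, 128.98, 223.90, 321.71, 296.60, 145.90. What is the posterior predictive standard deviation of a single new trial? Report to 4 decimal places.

51.0265

For Normal data with known variance σ², a Normal(μ₀, σ₀²) prior on μ is conjugate. Posterior precision = 1/σ₀² + n/σ²; posterior mean is the precision-weighted average of μ₀ and x̄.
σ₀² = 32.45² = 1053.0025, σ² = 49.21² = 2421.6241; σ² + n·σ₀² = 2421.6241 + 11·1053.0025 = 14004.6516.
Posterior precision = 1/σ₀² + n/σ² = 1/1053.0025 + 11/2421.6241 = (σ² + n·σ₀²)/(σ₀²σ²) = 14004.6516/(1053.0025·2421.6241); posterior variance σₙ² = σ₀²σ²/(σ² + n·σ₀²) = 1053.0025·2421.6241/14004.6516 = 182.080662.
Predictive variance for one new observation = σₙ² + σ² = 1053.0025·2421.6241/14004.6516 + 2421.6241 = σ²·(σ₀² + 14004.6516)/14004.6516 = 2421.6241·15057.6541/14004.6516 = 2603.704762; SD = √(2421.6241·15057.6541/14004.6516) = 51.0265.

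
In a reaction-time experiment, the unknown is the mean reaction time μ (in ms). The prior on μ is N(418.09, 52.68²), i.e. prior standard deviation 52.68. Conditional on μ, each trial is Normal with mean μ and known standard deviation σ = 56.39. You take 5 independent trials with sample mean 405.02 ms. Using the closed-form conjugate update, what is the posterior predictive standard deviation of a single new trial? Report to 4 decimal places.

For Normal data with known variance σ², a Normal(μ₀, σ₀²) prior on μ is conjugate. Posterior precision = 1/σ₀² + n/σ²; posterior mean is the precision-weighted average of μ₀ and x̄.
σ₀² = 52.68² = 2775.1824, σ² = 56.39² = 3179.8321; σ² + n·σ₀² = 3179.8321 + 5·2775.1824 = 17055.7441.
Posterior precision = 1/σ₀² + n/σ² = 1/2775.1824 + 5/3179.8321 = (σ² + n·σ₀²)/(σ₀²σ²) = 17055.7441/(2775.1824·3179.8321); posterior variance σₙ² = σ₀²σ²/(σ² + n·σ₀²) = 2775.1824·3179.8321/17055.7441 = 517.398363.
Predictive variance for one new observation = σₙ² + σ² = 2775.1824·3179.8321/17055.7441 + 3179.8321 = σ²·(σ₀² + 17055.7441)/17055.7441 = 3179.8321·19830.9265/17055.7441 = 3697.230463; SD = √(3179.8321·19830.9265/17055.7441) = 60.8049.

60.8049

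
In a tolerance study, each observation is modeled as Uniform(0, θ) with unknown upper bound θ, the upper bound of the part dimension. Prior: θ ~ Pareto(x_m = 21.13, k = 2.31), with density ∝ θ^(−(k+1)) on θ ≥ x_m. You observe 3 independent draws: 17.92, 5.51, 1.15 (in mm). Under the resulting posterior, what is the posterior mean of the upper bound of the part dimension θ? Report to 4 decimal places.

26.0326

A Pareto(scale x_m, shape k) prior on the upper bound θ of Uniform(0, θ) is conjugate: posterior is Pareto(max(x_m, max xᵢ), k + n).
Sample maximum = 17.92; prior scale x_m = 21.13 → posterior scale = max = 21.13.
Posterior shape = 2.31 + 3 = 5.31.
E[θ|data] = k·x_m/(k−1) = 5.31·21.13/4.31 = 26.0326.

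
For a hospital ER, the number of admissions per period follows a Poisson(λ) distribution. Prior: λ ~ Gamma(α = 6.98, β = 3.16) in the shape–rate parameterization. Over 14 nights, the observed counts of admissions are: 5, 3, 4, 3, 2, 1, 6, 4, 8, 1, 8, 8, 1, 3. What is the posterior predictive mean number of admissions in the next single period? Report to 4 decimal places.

With a Gamma(shape α, rate β) prior, the Poisson likelihood is conjugate: the posterior is Gamma(α + ΣXᵢ, β + n).
Sum of counts S = 57 over n = 14 nights.
Posterior: Gamma(α+S, β+n) = Gamma(6.98+57, 3.16+14) = Gamma(63.98, 17.16).
The predictive distribution for one future period is NegBinom with mean α/β = 3.7284.

3.7284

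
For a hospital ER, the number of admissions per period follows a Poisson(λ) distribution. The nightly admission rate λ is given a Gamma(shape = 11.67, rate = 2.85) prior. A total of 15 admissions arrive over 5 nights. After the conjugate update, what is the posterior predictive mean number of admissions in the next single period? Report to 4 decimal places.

3.3975

With a Gamma(shape α, rate β) prior, the Poisson likelihood is conjugate: the posterior is Gamma(α + ΣXᵢ, β + n).
Posterior: Gamma(α+S, β+n) = Gamma(11.67+15, 2.85+5) = Gamma(26.67, 7.85).
The predictive distribution for one future period is NegBinom with mean α/β = 3.3975.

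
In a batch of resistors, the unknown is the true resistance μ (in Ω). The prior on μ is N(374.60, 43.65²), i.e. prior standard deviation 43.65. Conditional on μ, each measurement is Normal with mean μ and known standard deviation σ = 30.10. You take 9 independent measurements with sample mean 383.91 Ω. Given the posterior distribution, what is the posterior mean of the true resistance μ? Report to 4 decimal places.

383.4428

For Normal data with known variance σ², a Normal(μ₀, σ₀²) prior on μ is conjugate. Posterior precision = 1/σ₀² + n/σ²; posterior mean is the precision-weighted average of μ₀ and x̄.
n·x̄ = 9·383.91 = 3455.19.
σ₀² = 43.65² = 1905.3225, σ² = 30.10² = 906.01; σ² + n·σ₀² = 906.01 + 9·1905.3225 = 18053.9125.
Posterior mean = (μ₀/σ₀² + n·x̄/σ²)/(1/σ₀² + n/σ²) = (σ²·μ₀ + σ₀²·n·x̄)/(σ² + n·σ₀²) = (906.01·374.60 + 1905.3225·3455.19)/18053.9125 = 6922642.594775/18053.9125 = 383.4428.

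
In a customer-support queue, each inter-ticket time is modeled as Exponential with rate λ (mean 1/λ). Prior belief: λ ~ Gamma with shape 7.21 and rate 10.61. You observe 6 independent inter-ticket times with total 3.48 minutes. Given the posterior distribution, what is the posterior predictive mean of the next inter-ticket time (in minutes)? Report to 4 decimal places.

1.1540

With a Gamma(shape α, rate β) prior on the exponential rate λ, the posterior after n observations with total T = Σxᵢ is Gamma(α+n, β+T).
Posterior: Gamma(7.21+6, 10.61+3.48) = Gamma(13.21, 14.09).
The predictive distribution for the next observation is Lomax; its mean is β/(α−1) = 14.09/12.21 = 1.1540.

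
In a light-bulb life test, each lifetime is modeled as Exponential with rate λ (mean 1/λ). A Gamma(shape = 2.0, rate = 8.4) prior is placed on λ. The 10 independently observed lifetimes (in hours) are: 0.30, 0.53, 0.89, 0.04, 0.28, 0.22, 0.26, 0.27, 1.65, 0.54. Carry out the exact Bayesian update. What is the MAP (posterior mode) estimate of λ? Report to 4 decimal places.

With a Gamma(shape α, rate β) prior on the exponential rate λ, the posterior after n observations with total T = Σxᵢ is Gamma(α+n, β+T).
Sum of observations T = 4.98 hours; n = 10.
Posterior: Gamma(2.0+10, 8.4+4.98) = Gamma(12.0, 13.38).
Mode = (α−1)/β = 0.8221.

0.8221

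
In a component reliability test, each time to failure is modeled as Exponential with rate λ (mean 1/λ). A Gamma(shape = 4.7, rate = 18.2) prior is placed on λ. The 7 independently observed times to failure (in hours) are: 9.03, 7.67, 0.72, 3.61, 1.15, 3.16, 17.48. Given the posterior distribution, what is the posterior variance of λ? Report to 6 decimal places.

0.003142

With a Gamma(shape α, rate β) prior on the exponential rate λ, the posterior after n observations with total T = Σxᵢ is Gamma(α+n, β+T).
Sum of observations T = 42.82 hours; n = 7.
Posterior: Gamma(4.7+7, 18.2+42.82) = Gamma(11.7, 61.02).
Var = α/β² = 0.003142.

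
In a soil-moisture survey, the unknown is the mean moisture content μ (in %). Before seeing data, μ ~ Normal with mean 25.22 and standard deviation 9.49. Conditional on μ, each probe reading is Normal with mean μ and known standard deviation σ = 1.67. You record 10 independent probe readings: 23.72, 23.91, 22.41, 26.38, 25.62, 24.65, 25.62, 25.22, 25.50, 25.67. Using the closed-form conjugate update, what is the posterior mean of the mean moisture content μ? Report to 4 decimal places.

For Normal data with known variance σ², a Normal(μ₀, σ₀²) prior on μ is conjugate. Posterior precision = 1/σ₀² + n/σ²; posterior mean is the precision-weighted average of μ₀ and x̄.
Σxᵢ = 23.72 + 23.91 + 22.41 + 26.38 + 25.62 + 24.65 + 25.62 + 25.22 + 25.50 + 25.67 = 248.7, so n·x̄ = 248.7.
σ₀² = 9.49² = 90.0601, σ² = 1.67² = 2.7889; σ² + n·σ₀² = 2.7889 + 10·90.0601 = 903.3899.
Posterior mean = (μ₀/σ₀² + n·x̄/σ²)/(1/σ₀² + n/σ²) = (σ²·μ₀ + σ₀²·n·x̄)/(σ² + n·σ₀²) = (2.7889·25.22 + 90.0601·248.7)/903.3899 = 22468.282928/903.3899 = 24.8711.

24.8711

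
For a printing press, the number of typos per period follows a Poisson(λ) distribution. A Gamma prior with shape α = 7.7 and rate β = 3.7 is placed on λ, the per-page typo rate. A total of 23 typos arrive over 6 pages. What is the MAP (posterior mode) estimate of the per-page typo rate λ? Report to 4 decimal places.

With a Gamma(shape α, rate β) prior, the Poisson likelihood is conjugate: the posterior is Gamma(α + ΣXᵢ, β + n).
Posterior: Gamma(α+S, β+n) = Gamma(7.7+23, 3.7+6) = Gamma(30.7, 9.7).
Mode of Gamma(α,β) for α≥1 is (α−1)/β = 29.7/9.7 = 3.0619.

3.0619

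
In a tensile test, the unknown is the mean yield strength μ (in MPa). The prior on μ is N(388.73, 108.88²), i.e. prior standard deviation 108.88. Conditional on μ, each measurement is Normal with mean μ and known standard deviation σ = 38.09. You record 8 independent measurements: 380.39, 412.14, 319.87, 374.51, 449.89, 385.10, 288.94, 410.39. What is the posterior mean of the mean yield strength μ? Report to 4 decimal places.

For Normal data with known variance σ², a Normal(μ₀, σ₀²) prior on μ is conjugate. Posterior precision = 1/σ₀² + n/σ²; posterior mean is the precision-weighted average of μ₀ and x̄.
Σxᵢ = 380.39 + 412.14 + 319.87 + 374.51 + 449.89 + 385.10 + 288.94 + 410.39 = 3021.23, so n·x̄ = 3021.23.
σ₀² = 108.88² = 11854.8544, σ² = 38.09² = 1450.8481; σ² + n·σ₀² = 1450.8481 + 8·11854.8544 = 96289.6833.
Posterior mean = (μ₀/σ₀² + n·x̄/σ²)/(1/σ₀² + n/σ²) = (σ²·μ₀ + σ₀²·n·x̄)/(σ² + n·σ₀²) = (1450.8481·388.73 + 11854.8544·3021.23)/96289.6833 = 36380229.940825/96289.6833 = 377.8206.

377.8206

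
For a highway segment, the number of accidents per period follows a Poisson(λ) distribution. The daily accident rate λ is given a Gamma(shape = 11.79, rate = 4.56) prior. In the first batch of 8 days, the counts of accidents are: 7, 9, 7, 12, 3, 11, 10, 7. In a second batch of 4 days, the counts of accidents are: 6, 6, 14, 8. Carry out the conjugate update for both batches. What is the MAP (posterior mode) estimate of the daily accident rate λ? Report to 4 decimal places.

With a Gamma(shape α, rate β) prior, the Poisson likelihood is conjugate: the posterior is Gamma(α + ΣXᵢ, β + n).
Batch 1: sum of counts S = 66 over n = 8 days.
After batch 1: Gamma(α+S, β+n) = Gamma(11.79+66, 4.56+8) = Gamma(77.79, 12.56).
Batch 2: sum of counts S = 34 over n = 4 days.
After batch 2: Gamma(α+S, β+n) = Gamma(77.79+34, 12.56+4) = Gamma(111.79, 16.56).
Mode of Gamma(α,β) for α≥1 is (α−1)/β = 110.79/16.56 = 6.6902.

6.6902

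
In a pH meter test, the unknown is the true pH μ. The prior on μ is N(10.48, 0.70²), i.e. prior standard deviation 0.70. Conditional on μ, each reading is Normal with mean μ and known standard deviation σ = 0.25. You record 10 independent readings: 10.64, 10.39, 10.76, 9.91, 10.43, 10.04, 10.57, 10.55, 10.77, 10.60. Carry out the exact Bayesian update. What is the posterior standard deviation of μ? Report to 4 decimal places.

0.0786

For Normal data with known variance σ², a Normal(μ₀, σ₀²) prior on μ is conjugate. Posterior precision = 1/σ₀² + n/σ²; posterior mean is the precision-weighted average of μ₀ and x̄.
σ₀² = 0.70² = 0.49, σ² = 0.25² = 0.0625; σ² + n·σ₀² = 0.0625 + 10·0.49 = 4.9625.
Posterior precision = 1/σ₀² + n/σ² = 1/0.49 + 10/0.0625 = (σ² + n·σ₀²)/(σ₀²σ²) = 4.9625/(0.49·0.0625); posterior variance σₙ² = σ₀²σ²/(σ² + n·σ₀²) = 0.49·0.0625/4.9625 = 0.006171.
Posterior SD = √σₙ² = √(0.49·0.0625/4.9625) = 0.0786.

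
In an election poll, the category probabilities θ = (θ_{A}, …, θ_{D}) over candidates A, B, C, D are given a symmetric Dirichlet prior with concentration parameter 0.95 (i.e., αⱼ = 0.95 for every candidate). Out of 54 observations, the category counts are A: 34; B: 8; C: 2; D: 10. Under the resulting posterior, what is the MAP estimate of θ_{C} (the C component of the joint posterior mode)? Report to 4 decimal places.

0.0362

The Dirichlet prior is conjugate to the Multinomial likelihood: each posterior αⱼ = prior αⱼ + observed count nⱼ.
Posterior concentration: (34.95, 8.95, 2.95, 10.95), total = 57.80.
Joint mode component: (α_{C}−1)/(Σα−K) = 1.95/53.80 = 0.0362.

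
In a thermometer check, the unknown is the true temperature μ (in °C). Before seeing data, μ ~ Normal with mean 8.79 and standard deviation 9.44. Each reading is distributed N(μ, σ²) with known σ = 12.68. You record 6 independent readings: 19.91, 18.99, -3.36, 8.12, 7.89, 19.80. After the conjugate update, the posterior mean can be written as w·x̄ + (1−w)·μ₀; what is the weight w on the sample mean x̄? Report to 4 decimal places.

0.7688

For Normal data with known variance σ², a Normal(μ₀, σ₀²) prior on μ is conjugate. Posterior precision = 1/σ₀² + n/σ²; posterior mean is the precision-weighted average of μ₀ and x̄.
σ₀² = 9.44² = 89.1136, σ² = 12.68² = 160.7824. Prior precision 1/σ₀² = 1/89.1136; data precision n/σ² = 6/160.7824.
w = (n/σ²)/(1/σ₀² + n/σ²) = n·σ₀²/(σ² + n·σ₀²) = 6·89.1136/(160.7824 + 6·89.1136) = 534.6816/695.464 = 0.7688.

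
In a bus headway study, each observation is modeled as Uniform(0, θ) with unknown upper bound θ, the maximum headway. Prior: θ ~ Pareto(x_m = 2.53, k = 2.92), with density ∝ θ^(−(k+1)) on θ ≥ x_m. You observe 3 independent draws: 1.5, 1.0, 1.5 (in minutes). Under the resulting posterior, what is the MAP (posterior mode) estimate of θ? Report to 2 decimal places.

2.53

A Pareto(scale x_m, shape k) prior on the upper bound θ of Uniform(0, θ) is conjugate: posterior is Pareto(max(x_m, max xᵢ), k + n).
Sample maximum = 1.5; prior scale x_m = 2.53 → posterior scale = max = 2.53.
Posterior shape = 2.92 + 3 = 5.92.
The Pareto density is decreasing on [x_m, ∞), so the mode is x_m = 2.53.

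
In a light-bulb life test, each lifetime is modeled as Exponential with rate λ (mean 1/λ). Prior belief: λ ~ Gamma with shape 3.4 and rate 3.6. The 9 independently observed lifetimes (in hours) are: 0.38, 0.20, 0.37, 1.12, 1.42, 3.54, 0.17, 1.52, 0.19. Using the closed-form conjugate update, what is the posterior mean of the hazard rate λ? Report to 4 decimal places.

0.9912

With a Gamma(shape α, rate β) prior on the exponential rate λ, the posterior after n observations with total T = Σxᵢ is Gamma(α+n, β+T).
Sum of observations T = 8.91 hours; n = 9.
Posterior: Gamma(3.4+9, 3.6+8.91) = Gamma(12.4, 12.51).
Posterior mean of λ = α/β = 12.4/12.51 = 0.9912.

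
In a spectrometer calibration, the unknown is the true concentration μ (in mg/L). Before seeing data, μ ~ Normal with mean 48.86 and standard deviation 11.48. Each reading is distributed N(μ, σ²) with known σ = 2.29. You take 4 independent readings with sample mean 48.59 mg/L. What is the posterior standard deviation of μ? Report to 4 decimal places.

For Normal data with known variance σ², a Normal(μ₀, σ₀²) prior on μ is conjugate. Posterior precision = 1/σ₀² + n/σ²; posterior mean is the precision-weighted average of μ₀ and x̄.
σ₀² = 11.48² = 131.7904, σ² = 2.29² = 5.2441; σ² + n·σ₀² = 5.2441 + 4·131.7904 = 532.4057.
Posterior precision = 1/σ₀² + n/σ² = 1/131.7904 + 4/5.2441 = (σ² + n·σ₀²)/(σ₀²σ²) = 532.4057/(131.7904·5.2441); posterior variance σₙ² = σ₀²σ²/(σ² + n·σ₀²) = 131.7904·5.2441/532.4057 = 1.298112.
Posterior SD = √σₙ² = √(131.7904·5.2441/532.4057) = 1.1393.

1.1393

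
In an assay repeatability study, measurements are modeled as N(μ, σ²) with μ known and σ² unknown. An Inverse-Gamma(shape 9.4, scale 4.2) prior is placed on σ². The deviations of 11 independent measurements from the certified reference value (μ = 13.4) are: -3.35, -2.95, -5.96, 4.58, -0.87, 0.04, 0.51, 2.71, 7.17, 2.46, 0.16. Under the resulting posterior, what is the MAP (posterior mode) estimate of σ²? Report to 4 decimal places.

With known mean μ and an Inverse-Gamma(α, β) prior on σ², the Normal likelihood is conjugate: posterior is Inv-Gamma(α + n/2, β + Σ(xᵢ−μ)²/2).
Σ(xᵢ−μ)² = (-3.35)² + (-2.95)² + (-5.96)² + (4.58)² + (-0.87)² + (0.04)² + (0.51)² + (2.71)² + (7.17)² + (2.46)² + (0.16)² = 142.2718.
Posterior: Inv-Gamma(9.4 + 11/2, 4.2 + 142.2718/2) = Inv-Gamma(14.90, 75.33590).
Mode = β/(α+1) = 75.33590/15.90 = 4.7381.

4.7381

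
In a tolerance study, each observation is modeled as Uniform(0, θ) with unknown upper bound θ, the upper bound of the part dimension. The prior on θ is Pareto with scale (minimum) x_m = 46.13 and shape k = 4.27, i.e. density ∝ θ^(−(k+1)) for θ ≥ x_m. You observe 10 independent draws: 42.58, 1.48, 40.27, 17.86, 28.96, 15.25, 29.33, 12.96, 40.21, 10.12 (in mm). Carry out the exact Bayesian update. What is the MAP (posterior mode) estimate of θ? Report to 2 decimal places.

46.13

A Pareto(scale x_m, shape k) prior on the upper bound θ of Uniform(0, θ) is conjugate: posterior is Pareto(max(x_m, max xᵢ), k + n).
Sample maximum = 42.58; prior scale x_m = 46.13 → posterior scale = max = 46.13.
Posterior shape = 4.27 + 10 = 14.27.
The Pareto density is decreasing on [x_m, ∞), so the mode is x_m = 46.13.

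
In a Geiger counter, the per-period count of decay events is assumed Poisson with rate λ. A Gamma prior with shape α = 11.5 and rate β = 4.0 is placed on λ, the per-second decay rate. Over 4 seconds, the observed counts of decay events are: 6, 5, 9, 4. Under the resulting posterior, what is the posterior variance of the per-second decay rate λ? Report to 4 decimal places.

With a Gamma(shape α, rate β) prior, the Poisson likelihood is conjugate: the posterior is Gamma(α + ΣXᵢ, β + n).
Sum of counts S = 24 over n = 4 seconds.
Posterior: Gamma(α+S, β+n) = Gamma(11.5+24, 4.0+4) = Gamma(35.5, 8.0).
Var = α/β² = 35.5/8.0² = 0.5547.

0.5547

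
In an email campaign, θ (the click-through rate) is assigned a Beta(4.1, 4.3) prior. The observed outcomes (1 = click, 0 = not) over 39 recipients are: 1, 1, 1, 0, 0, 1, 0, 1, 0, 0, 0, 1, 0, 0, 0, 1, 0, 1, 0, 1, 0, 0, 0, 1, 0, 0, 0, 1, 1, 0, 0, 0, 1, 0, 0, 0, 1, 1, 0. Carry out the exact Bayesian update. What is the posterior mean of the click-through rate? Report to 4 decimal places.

The Beta prior is conjugate to a Binomial/Bernoulli likelihood; the update adds successes to α and failures to β.
Posterior: Beta(α+k, β+n−k) = Beta(4.1+15, 4.3+24) = Beta(19.1, 28.3).
Posterior mean = α/(α+β) = 19.1/47.4 = 0.4030.

0.4030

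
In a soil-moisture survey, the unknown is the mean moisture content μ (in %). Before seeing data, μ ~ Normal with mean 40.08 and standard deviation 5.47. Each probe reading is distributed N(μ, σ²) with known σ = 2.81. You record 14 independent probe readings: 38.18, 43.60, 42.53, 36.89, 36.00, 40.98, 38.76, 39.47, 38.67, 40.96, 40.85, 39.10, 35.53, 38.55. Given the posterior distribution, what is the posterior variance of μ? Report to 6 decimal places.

0.553572

For Normal data with known variance σ², a Normal(μ₀, σ₀²) prior on μ is conjugate. Posterior precision = 1/σ₀² + n/σ²; posterior mean is the precision-weighted average of μ₀ and x̄.
σ₀² = 5.47² = 29.9209, σ² = 2.81² = 7.8961; σ² + n·σ₀² = 7.8961 + 14·29.9209 = 426.7887.
Posterior precision = 1/σ₀² + n/σ² = 1/29.9209 + 14/7.8961 = (σ² + n·σ₀²)/(σ₀²σ²) = 426.7887/(29.9209·7.8961); posterior variance σₙ² = σ₀²σ²/(σ² + n·σ₀²) = 29.9209·7.8961/426.7887 = 0.553572.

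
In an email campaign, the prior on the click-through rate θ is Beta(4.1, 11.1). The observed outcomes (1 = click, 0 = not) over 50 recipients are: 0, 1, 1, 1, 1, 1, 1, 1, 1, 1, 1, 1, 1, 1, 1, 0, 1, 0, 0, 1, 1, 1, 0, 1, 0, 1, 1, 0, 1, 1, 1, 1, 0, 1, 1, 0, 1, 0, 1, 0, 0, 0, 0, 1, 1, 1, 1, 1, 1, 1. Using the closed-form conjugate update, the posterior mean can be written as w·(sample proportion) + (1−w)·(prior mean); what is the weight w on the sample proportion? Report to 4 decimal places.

The Beta prior is conjugate to a Binomial/Bernoulli likelihood; the update adds successes to α and failures to β.
Posterior mean = (α₀+k)/(α₀+β₀+n) = [n/(α₀+β₀+n)]·(k/n) + [(α₀+β₀)/(α₀+β₀+n)]·α₀/(α₀+β₀), so only n and the prior enter the weight.
The weight on the data is w = n/(α₀+β₀+n) = 50/(4.1+11.1+50) = 50/65.2 = 0.7669.

0.7669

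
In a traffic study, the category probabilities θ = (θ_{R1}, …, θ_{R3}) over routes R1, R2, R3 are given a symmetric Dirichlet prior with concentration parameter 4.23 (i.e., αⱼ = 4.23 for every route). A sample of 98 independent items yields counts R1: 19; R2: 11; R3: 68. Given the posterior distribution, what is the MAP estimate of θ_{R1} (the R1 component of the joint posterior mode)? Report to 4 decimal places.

0.2064

The Dirichlet prior is conjugate to the Multinomial likelihood: each posterior αⱼ = prior αⱼ + observed count nⱼ.
Posterior concentration: (23.23, 15.23, 72.23), total = 110.69.
Joint mode component: (α_{R1}−1)/(Σα−K) = 22.23/107.69 = 0.2064.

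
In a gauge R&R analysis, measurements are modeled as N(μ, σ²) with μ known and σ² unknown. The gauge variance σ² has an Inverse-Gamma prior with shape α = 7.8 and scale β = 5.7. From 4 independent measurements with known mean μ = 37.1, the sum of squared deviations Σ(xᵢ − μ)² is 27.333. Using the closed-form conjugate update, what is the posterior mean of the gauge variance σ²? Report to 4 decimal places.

2.2007

With known mean μ and an Inverse-Gamma(α, β) prior on σ², the Normal likelihood is conjugate: posterior is Inv-Gamma(α + n/2, β + Σ(xᵢ−μ)²/2).
Posterior: Inv-Gamma(7.8 + 4/2, 5.7 + 27.333/2) = Inv-Gamma(9.80, 19.3665).
E[σ²|data] = β/(α−1) = 19.3665/8.80 = 2.2007.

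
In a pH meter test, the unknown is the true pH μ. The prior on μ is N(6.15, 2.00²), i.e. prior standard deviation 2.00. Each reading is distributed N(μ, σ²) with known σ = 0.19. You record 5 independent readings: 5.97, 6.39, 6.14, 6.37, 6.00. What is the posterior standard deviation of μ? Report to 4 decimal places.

For Normal data with known variance σ², a Normal(μ₀, σ₀²) prior on μ is conjugate. Posterior precision = 1/σ₀² + n/σ²; posterior mean is the precision-weighted average of μ₀ and x̄.
σ₀² = 2.00² = 4, σ² = 0.19² = 0.0361; σ² + n·σ₀² = 0.0361 + 5·4 = 20.0361.
Posterior precision = 1/σ₀² + n/σ² = 1/4 + 5/0.0361 = (σ² + n·σ₀²)/(σ₀²σ²) = 20.0361/(4·0.0361); posterior variance σₙ² = σ₀²σ²/(σ² + n·σ₀²) = 4·0.0361/20.0361 = 0.007207.
Posterior SD = √σₙ² = √(4·0.0361/20.0361) = 0.0849.

0.0849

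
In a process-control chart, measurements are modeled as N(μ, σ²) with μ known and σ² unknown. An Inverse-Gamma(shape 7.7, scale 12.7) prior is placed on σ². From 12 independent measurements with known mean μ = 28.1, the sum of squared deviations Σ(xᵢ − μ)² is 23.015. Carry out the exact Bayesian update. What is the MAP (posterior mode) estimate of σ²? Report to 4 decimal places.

1.6468

With known mean μ and an Inverse-Gamma(α, β) prior on σ², the Normal likelihood is conjugate: posterior is Inv-Gamma(α + n/2, β + Σ(xᵢ−μ)²/2).
Posterior: Inv-Gamma(7.7 + 12/2, 12.7 + 23.015/2) = Inv-Gamma(13.70, 24.2075).
Mode = β/(α+1) = 24.2075/14.70 = 1.6468.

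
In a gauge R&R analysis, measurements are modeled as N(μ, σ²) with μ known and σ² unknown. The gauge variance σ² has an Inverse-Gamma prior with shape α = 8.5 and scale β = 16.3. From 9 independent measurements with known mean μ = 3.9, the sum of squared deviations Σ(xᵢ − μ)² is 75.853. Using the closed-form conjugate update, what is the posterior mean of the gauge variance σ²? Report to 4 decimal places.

4.5189

With known mean μ and an Inverse-Gamma(α, β) prior on σ², the Normal likelihood is conjugate: posterior is Inv-Gamma(α + n/2, β + Σ(xᵢ−μ)²/2).
Posterior: Inv-Gamma(8.5 + 9/2, 16.3 + 75.853/2) = Inv-Gamma(13.00, 54.2265).
E[σ²|data] = β/(α−1) = 54.2265/12.00 = 4.5189.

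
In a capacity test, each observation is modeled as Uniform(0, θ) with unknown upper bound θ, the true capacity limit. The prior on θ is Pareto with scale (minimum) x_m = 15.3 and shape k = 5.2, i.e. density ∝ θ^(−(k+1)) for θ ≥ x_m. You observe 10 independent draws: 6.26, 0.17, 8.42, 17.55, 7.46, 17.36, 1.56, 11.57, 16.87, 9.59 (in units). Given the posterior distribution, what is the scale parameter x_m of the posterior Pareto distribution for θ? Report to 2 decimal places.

A Pareto(scale x_m, shape k) prior on the upper bound θ of Uniform(0, θ) is conjugate: posterior is Pareto(max(x_m, max xᵢ), k + n).
Sample maximum = 17.55; prior scale x_m = 15.3 → posterior scale = max = 17.55.
Posterior shape = 5.2 + 10 = 15.2.
Posterior scale x_m = 17.55.

17.55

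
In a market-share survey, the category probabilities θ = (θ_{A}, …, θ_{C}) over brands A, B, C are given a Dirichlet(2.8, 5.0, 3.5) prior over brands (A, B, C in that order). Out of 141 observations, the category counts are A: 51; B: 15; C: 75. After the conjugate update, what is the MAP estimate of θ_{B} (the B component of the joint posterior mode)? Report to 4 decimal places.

The Dirichlet prior is conjugate to the Multinomial likelihood: each posterior αⱼ = prior αⱼ + observed count nⱼ.
Posterior concentration: (53.8, 20.0, 78.5), total = 152.3.
Joint mode component: (α_{B}−1)/(Σα−K) = 19.0/149.3 = 0.1273.

0.1273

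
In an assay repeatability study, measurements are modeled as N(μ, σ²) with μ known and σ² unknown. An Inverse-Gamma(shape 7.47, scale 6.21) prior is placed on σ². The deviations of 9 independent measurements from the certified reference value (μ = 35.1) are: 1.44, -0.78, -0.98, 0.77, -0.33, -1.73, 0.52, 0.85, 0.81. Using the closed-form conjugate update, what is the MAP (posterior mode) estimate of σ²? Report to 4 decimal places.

With known mean μ and an Inverse-Gamma(α, β) prior on σ², the Normal likelihood is conjugate: posterior is Inv-Gamma(α + n/2, β + Σ(xᵢ−μ)²/2).
Σ(xᵢ−μ)² = (1.44)² + (-0.78)² + (-0.98)² + (0.77)² + (-0.33)² + (-1.73)² + (0.52)² + (0.85)² + (0.81)² = 8.9861.
Posterior: Inv-Gamma(7.47 + 9/2, 6.21 + 8.9861/2) = Inv-Gamma(11.97, 10.70305).
Mode = β/(α+1) = 10.70305/12.97 = 0.8252.

0.8252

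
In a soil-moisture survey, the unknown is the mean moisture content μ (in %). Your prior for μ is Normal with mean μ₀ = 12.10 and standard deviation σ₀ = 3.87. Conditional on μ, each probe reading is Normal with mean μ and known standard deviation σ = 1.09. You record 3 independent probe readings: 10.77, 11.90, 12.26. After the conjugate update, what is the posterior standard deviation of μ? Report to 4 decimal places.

For Normal data with known variance σ², a Normal(μ₀, σ₀²) prior on μ is conjugate. Posterior precision = 1/σ₀² + n/σ²; posterior mean is the precision-weighted average of μ₀ and x̄.
σ₀² = 3.87² = 14.9769, σ² = 1.09² = 1.1881; σ² + n·σ₀² = 1.1881 + 3·14.9769 = 46.1188.
Posterior precision = 1/σ₀² + n/σ² = 1/14.9769 + 3/1.1881 = (σ² + n·σ₀²)/(σ₀²σ²) = 46.1188/(14.9769·1.1881); posterior variance σₙ² = σ₀²σ²/(σ² + n·σ₀²) = 14.9769·1.1881/46.1188 = 0.385831.
Posterior SD = √σₙ² = √(14.9769·1.1881/46.1188) = 0.6212.

0.6212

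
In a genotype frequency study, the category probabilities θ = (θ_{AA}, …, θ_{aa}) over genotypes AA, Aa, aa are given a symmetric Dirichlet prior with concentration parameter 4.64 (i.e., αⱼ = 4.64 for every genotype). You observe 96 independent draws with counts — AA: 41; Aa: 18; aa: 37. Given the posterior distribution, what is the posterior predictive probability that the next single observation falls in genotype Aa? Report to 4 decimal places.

The Dirichlet prior is conjugate to the Multinomial likelihood: each posterior αⱼ = prior αⱼ + observed count nⱼ.
Posterior concentration: (45.64, 22.64, 41.64), total = 109.92.
P(next = Aa | data) = α_{Aa}/Σα = 0.2060.

0.2060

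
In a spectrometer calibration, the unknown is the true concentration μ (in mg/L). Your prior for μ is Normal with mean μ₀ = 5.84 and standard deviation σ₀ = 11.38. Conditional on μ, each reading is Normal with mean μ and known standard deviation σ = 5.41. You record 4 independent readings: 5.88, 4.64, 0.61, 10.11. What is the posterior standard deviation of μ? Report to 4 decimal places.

2.6317

For Normal data with known variance σ², a Normal(μ₀, σ₀²) prior on μ is conjugate. Posterior precision = 1/σ₀² + n/σ²; posterior mean is the precision-weighted average of μ₀ and x̄.
σ₀² = 11.38² = 129.5044, σ² = 5.41² = 29.2681; σ² + n·σ₀² = 29.2681 + 4·129.5044 = 547.2857.
Posterior precision = 1/σ₀² + n/σ² = 1/129.5044 + 4/29.2681 = (σ² + n·σ₀²)/(σ₀²σ²) = 547.2857/(129.5044·29.2681); posterior variance σₙ² = σ₀²σ²/(σ² + n·σ₀²) = 129.5044·29.2681/547.2857 = 6.925720.
Posterior SD = √σₙ² = √(129.5044·29.2681/547.2857) = 2.6317.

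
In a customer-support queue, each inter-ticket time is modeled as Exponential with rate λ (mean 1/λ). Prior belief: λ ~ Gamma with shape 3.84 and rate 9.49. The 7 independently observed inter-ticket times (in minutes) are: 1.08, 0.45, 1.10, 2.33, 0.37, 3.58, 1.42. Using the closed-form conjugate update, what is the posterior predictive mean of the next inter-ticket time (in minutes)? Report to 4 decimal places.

2.0142

With a Gamma(shape α, rate β) prior on the exponential rate λ, the posterior after n observations with total T = Σxᵢ is Gamma(α+n, β+T).
Sum of observations T = 10.33 minutes; n = 7.
Posterior: Gamma(3.84+7, 9.49+10.33) = Gamma(10.84, 19.82).
The predictive distribution for the next observation is Lomax; its mean is β/(α−1) = 19.82/9.84 = 2.0142.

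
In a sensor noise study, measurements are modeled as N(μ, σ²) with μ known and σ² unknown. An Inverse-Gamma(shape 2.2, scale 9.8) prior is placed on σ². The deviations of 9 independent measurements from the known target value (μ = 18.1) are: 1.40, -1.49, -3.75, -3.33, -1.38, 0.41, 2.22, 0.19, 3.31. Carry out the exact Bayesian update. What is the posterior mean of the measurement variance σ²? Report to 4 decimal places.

5.8706

With known mean μ and an Inverse-Gamma(α, β) prior on σ², the Normal likelihood is conjugate: posterior is Inv-Gamma(α + n/2, β + Σ(xᵢ−μ)²/2).
Σ(xᵢ−μ)² = (1.40)² + (-1.49)² + (-3.75)² + (-3.33)² + (-1.38)² + (0.41)² + (2.22)² + (0.19)² + (3.31)² = 47.3246.
Posterior: Inv-Gamma(2.2 + 9/2, 9.8 + 47.3246/2) = Inv-Gamma(6.70, 33.46230).
E[σ²|data] = β/(α−1) = 33.46230/5.70 = 5.8706.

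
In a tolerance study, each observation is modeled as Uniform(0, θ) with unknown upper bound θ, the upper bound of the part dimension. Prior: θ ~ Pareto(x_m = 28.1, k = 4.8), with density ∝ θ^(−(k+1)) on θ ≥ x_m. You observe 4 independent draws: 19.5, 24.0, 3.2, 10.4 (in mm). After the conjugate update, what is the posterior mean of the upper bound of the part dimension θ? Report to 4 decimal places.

31.7026

A Pareto(scale x_m, shape k) prior on the upper bound θ of Uniform(0, θ) is conjugate: posterior is Pareto(max(x_m, max xᵢ), k + n).
Sample maximum = 24.0; prior scale x_m = 28.1 → posterior scale = max = 28.1.
Posterior shape = 4.8 + 4 = 8.8.
E[θ|data] = k·x_m/(k−1) = 8.8·28.1/7.8 = 31.7026.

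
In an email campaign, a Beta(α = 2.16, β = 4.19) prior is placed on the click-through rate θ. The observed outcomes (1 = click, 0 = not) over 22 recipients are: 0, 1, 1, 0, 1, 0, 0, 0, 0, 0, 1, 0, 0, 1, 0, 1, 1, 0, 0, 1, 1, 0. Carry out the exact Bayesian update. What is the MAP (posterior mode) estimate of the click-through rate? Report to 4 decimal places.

The Beta prior is conjugate to a Binomial/Bernoulli likelihood; the update adds successes to α and failures to β.
Posterior: Beta(α+k, β+n−k) = Beta(2.16+9, 4.19+13) = Beta(11.16, 17.19).
Mode of Beta(a,b) for a,b>1 is (a−1)/(a+b−2) = 10.16/26.35 = 0.3856.

0.3856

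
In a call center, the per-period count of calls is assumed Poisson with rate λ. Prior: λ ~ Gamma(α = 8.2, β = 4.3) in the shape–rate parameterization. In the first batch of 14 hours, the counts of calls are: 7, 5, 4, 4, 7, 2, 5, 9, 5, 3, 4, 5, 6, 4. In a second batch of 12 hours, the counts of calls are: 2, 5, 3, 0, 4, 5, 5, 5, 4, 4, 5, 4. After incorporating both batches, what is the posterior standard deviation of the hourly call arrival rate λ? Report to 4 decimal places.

0.3678

With a Gamma(shape α, rate β) prior, the Poisson likelihood is conjugate: the posterior is Gamma(α + ΣXᵢ, β + n).
Batch 1: sum of counts S = 70 over n = 14 hours.
After batch 1: Gamma(α+S, β+n) = Gamma(8.2+70, 4.3+14) = Gamma(78.2, 18.3).
Batch 2: sum of counts S = 46 over n = 12 hours.
After batch 2: Gamma(α+S, β+n) = Gamma(78.2+46, 18.3+12) = Gamma(124.2, 30.3).
SD = √α/β = √124.2/30.3 = 0.3678.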